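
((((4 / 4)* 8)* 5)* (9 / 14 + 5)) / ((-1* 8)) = -395 / 14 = -28.21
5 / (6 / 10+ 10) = 25 / 53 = 0.47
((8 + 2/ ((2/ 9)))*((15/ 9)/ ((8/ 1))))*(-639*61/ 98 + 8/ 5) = -3299887/ 2352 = -1403.01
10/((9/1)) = 1.11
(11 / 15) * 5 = 11 / 3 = 3.67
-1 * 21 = -21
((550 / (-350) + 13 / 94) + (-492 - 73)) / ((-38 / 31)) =11554103 / 25004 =462.09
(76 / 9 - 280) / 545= -2444 / 4905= -0.50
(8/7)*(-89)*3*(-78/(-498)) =-27768/581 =-47.79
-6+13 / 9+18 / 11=-289 / 99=-2.92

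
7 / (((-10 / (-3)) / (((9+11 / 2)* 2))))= 60.90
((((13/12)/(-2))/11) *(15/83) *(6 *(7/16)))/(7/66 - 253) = 4095/44331296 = 0.00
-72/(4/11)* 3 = -594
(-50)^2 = 2500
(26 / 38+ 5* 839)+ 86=81352 / 19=4281.68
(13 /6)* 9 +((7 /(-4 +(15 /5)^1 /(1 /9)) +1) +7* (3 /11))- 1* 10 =6433 /506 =12.71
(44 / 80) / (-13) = -11 / 260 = -0.04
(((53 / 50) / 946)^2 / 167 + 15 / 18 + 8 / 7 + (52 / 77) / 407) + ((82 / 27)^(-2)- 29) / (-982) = 68709522461318201179 / 34230318253444830000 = 2.01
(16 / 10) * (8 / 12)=16 / 15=1.07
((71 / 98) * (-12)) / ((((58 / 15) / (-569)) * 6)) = 605985 / 2842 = 213.22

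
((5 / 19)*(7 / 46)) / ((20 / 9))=63 / 3496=0.02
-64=-64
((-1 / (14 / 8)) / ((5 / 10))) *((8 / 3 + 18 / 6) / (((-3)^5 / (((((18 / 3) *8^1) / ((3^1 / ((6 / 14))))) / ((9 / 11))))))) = 23936 / 107163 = 0.22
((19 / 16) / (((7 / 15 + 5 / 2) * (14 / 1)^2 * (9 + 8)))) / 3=95 / 2372384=0.00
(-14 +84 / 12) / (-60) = 7 / 60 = 0.12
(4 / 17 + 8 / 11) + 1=367 / 187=1.96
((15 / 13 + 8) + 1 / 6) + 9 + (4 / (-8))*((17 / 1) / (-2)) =3521 / 156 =22.57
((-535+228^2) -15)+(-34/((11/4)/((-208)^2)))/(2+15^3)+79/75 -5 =142844121538/2786025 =51271.66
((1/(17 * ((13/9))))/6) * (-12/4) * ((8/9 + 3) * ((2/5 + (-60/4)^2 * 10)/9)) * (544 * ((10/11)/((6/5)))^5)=-12306875000000/4578840981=-2687.77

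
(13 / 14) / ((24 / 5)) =65 / 336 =0.19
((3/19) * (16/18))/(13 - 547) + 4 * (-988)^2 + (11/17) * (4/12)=1010203672183/258723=3904576.22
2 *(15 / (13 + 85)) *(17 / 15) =17 / 49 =0.35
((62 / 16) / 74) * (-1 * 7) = -0.37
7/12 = 0.58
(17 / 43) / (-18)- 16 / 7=-2.31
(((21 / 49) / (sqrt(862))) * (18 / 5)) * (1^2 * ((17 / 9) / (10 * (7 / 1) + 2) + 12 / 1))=0.63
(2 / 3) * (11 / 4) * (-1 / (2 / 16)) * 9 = -132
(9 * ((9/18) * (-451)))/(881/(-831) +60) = -3373029/97958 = -34.43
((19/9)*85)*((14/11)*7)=158270/99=1598.69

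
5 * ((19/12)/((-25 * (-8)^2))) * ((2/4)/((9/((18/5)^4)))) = -4617/100000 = -0.05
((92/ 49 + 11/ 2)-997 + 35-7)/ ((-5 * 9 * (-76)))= -10471/ 37240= -0.28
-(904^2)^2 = -667841990656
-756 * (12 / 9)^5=-28672 / 9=-3185.78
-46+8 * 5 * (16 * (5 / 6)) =1462 / 3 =487.33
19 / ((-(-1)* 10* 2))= 19 / 20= 0.95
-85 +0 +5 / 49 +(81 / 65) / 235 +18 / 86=-2725485058 / 32184425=-84.68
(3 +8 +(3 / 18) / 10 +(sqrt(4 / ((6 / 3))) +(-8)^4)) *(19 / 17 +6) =121 *sqrt(2) / 17 +29816941 / 1020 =29242.36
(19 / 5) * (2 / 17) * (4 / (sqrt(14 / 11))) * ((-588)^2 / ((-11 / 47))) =-176428224 * sqrt(154) / 935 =-2341622.12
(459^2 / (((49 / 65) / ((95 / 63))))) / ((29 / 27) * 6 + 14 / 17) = 22116237975 / 381416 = 57984.56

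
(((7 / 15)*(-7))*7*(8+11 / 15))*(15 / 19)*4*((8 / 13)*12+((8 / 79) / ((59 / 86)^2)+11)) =-2390217944548 / 203774259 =-11729.73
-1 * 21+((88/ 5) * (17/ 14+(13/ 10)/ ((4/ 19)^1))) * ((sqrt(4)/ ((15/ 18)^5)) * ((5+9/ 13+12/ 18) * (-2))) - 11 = -58746897376/ 7109375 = -8263.30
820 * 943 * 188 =145372880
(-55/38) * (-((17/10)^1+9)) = 1177/76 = 15.49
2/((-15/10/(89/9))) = -356/27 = -13.19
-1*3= -3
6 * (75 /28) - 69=-741 /14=-52.93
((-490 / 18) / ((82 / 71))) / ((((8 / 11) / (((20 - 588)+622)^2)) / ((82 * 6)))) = -46496835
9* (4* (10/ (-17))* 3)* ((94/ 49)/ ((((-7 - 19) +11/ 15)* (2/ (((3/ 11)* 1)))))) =2284200/ 3472777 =0.66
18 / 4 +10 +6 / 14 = 209 / 14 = 14.93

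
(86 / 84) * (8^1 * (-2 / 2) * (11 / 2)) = -45.05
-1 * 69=-69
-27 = -27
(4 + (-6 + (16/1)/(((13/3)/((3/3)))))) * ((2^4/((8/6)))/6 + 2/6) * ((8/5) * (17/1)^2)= 356048/195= 1825.89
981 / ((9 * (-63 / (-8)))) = 872 / 63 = 13.84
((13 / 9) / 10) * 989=12857 / 90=142.86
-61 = -61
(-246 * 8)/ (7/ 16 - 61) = 32.50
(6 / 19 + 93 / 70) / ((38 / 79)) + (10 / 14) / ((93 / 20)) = 16789889 / 4700220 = 3.57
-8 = -8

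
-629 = -629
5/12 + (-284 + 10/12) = -1131/4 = -282.75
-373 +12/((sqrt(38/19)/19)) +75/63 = -7808/21 +114 * sqrt(2) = -210.59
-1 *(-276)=276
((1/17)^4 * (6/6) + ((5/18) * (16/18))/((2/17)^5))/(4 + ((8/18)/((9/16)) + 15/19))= 11265848279527/5737558616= 1963.53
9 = 9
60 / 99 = 20 / 33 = 0.61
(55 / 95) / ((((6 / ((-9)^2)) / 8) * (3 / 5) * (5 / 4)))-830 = -14186 / 19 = -746.63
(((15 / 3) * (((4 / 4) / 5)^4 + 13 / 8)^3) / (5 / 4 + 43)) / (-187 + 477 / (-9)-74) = -179320962879 / 115787500000000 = -0.00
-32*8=-256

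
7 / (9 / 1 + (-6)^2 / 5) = 35 / 81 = 0.43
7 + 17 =24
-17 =-17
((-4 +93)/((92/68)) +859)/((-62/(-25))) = 265875/713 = 372.90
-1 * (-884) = 884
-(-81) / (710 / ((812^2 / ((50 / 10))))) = 26703432 / 1775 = 15044.19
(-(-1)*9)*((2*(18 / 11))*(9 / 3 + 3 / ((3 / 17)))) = 6480 / 11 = 589.09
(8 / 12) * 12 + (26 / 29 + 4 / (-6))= 716 / 87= 8.23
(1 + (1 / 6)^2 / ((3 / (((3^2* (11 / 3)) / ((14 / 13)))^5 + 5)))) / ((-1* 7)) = -14530758247261 / 406594944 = -35737.68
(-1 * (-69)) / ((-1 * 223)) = -69 / 223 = -0.31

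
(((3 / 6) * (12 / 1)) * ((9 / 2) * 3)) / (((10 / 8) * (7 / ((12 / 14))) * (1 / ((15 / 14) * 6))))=17496 / 343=51.01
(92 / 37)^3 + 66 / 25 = 22810298 / 1266325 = 18.01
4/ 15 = 0.27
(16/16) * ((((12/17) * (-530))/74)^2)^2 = 102260633760000/156531800881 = 653.29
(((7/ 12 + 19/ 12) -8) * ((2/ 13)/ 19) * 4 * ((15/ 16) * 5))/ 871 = -875/ 860548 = -0.00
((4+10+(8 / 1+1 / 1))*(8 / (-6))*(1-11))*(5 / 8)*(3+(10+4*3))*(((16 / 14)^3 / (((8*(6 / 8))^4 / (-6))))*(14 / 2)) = -920000 / 3969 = -231.80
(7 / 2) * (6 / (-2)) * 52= -546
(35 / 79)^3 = 42875 / 493039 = 0.09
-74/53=-1.40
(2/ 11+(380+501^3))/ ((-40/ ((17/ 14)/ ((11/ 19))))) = -63828061977/ 9680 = -6593808.06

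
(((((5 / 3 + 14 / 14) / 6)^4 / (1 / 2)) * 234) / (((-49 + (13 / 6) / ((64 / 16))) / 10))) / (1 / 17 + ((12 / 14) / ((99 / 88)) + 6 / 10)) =-79206400 / 29862351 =-2.65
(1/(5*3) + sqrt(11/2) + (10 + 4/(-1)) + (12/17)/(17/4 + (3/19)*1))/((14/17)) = 17*sqrt(22)/28 + 21277/2814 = 10.41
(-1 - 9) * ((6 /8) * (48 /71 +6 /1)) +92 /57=-196103 /4047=-48.46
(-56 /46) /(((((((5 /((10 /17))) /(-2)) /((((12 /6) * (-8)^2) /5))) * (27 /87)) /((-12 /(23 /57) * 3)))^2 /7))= -2246268583673856 /87906575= -25552907.55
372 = 372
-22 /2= -11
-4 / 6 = -2 / 3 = -0.67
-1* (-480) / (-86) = -240 / 43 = -5.58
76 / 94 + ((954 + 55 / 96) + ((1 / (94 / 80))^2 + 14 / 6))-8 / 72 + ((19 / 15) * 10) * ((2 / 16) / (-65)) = 39628230461 / 41352480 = 958.30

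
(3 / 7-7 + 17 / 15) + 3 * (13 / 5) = 248 / 105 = 2.36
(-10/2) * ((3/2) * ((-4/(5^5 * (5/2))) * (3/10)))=0.00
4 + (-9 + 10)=5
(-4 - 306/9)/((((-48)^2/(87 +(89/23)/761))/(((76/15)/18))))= -54974885/136103328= -0.40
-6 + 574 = 568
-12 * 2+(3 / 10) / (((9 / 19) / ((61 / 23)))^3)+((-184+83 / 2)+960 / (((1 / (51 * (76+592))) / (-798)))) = -385816281379165543 / 14782905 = -26098813553.84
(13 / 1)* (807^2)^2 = 5513628380013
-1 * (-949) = 949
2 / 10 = 1 / 5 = 0.20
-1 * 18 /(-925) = 18 /925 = 0.02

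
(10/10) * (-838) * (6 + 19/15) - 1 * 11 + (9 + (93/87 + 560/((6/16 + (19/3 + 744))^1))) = -47727006091/7837395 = -6089.65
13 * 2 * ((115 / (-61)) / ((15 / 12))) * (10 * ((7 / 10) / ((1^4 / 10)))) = -167440 / 61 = -2744.92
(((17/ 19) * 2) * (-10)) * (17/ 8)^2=-24565/ 304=-80.81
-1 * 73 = -73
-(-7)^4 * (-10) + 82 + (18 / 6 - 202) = 23893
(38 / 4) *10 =95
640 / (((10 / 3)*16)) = 12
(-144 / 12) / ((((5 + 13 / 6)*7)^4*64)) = -243 / 8208541201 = -0.00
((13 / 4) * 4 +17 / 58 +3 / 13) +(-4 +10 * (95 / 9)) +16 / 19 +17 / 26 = 7515265 / 64467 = 116.58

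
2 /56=1 /28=0.04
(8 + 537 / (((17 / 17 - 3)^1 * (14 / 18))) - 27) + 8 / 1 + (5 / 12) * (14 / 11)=-82163 / 231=-355.68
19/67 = 0.28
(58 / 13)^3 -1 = 192915 / 2197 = 87.81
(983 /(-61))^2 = 966289 /3721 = 259.69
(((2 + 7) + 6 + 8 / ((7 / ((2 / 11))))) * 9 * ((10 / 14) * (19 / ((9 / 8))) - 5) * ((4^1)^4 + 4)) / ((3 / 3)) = 135484700 / 539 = 251363.08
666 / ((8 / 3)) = 999 / 4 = 249.75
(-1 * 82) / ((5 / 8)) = -656 / 5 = -131.20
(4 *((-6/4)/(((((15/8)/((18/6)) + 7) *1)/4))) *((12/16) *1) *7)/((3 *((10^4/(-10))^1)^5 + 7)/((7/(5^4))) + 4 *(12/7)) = 7056/114374999999999730197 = 0.00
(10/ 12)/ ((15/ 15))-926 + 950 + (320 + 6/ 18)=2071/ 6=345.17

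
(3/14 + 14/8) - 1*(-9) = 307/28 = 10.96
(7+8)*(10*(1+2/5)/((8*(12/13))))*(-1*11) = -5005/16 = -312.81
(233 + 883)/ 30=186/ 5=37.20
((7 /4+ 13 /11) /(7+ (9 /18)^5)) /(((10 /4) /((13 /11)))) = 8944 /45375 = 0.20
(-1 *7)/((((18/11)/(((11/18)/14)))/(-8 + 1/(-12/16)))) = 847/486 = 1.74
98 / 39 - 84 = -3178 / 39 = -81.49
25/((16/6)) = 75/8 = 9.38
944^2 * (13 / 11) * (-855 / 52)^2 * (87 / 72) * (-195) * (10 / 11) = -7379624272500 / 121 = -60988630351.24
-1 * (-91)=91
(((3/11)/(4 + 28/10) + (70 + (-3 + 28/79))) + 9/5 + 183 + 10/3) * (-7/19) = -792731779/8420610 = -94.14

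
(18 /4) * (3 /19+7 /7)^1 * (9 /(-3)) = -297 /19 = -15.63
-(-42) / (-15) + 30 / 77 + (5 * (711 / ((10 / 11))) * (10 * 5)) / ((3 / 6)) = 150553322 / 385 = 391047.59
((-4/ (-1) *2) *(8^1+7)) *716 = 85920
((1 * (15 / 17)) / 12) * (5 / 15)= 0.02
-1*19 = -19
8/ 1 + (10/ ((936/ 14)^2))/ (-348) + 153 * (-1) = -5525975765/ 38110176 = -145.00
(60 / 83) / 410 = 0.00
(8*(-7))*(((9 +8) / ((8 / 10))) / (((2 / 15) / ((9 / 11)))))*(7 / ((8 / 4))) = -562275 / 22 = -25557.95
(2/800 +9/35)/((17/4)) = 727/11900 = 0.06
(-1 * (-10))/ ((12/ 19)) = 95/ 6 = 15.83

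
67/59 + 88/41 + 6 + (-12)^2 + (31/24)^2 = 154.95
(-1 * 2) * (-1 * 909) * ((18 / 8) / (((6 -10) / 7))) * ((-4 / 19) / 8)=57267 / 304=188.38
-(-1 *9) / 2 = 9 / 2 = 4.50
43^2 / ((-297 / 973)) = -1799077 / 297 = -6057.50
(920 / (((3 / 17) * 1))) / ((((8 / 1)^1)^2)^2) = 1955 / 1536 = 1.27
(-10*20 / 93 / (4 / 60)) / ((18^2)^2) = -125 / 406782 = -0.00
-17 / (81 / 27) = -17 / 3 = -5.67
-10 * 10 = -100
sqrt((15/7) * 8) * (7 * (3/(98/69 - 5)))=-414 * sqrt(210)/247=-24.29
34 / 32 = 17 / 16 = 1.06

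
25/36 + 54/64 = 443/288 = 1.54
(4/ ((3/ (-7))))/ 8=-7/ 6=-1.17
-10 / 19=-0.53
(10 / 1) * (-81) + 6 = -804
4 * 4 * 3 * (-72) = -3456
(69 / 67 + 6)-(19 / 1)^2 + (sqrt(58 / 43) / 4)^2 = -353.89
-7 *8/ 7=-8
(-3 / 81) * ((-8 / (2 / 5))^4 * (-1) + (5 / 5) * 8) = 159992 / 27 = 5925.63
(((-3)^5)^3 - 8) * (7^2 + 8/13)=-9255050175/13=-711926936.54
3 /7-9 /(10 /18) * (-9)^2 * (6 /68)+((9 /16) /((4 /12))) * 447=6082887 /9520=638.96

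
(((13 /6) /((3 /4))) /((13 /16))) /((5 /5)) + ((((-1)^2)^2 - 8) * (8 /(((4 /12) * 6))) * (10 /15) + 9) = -55 /9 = -6.11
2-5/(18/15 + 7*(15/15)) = 1.39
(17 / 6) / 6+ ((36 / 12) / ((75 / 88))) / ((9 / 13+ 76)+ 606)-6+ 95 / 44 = -147764113 / 43931250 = -3.36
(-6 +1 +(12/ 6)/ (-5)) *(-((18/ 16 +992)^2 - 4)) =5325983.63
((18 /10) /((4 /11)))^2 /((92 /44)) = 107811 /9200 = 11.72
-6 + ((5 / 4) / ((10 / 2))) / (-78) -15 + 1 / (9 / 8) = -18827 / 936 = -20.11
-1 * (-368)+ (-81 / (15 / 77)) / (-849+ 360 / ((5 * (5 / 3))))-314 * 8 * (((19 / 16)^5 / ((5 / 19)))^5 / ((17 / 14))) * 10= -20009336105676681535440686861843898772288221 / 16625534727602657091895238328320000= -1203530378.63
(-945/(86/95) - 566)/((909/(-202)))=138451/387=357.75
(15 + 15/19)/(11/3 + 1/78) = 23400/5453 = 4.29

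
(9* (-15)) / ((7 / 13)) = -1755 / 7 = -250.71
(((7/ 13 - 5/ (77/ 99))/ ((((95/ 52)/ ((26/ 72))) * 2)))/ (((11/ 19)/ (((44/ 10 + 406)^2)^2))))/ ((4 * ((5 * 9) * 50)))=-95326262598528/ 30078125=-3169288.73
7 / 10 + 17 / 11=247 / 110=2.25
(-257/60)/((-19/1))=257/1140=0.23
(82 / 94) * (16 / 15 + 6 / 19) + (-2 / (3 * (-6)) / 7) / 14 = 4753741 / 3938130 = 1.21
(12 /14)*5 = 30 /7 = 4.29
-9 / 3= -3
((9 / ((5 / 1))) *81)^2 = 531441 / 25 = 21257.64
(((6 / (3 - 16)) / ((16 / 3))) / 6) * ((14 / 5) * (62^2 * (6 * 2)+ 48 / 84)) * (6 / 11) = -145305 / 143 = -1016.12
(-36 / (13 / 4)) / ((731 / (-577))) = 83088 / 9503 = 8.74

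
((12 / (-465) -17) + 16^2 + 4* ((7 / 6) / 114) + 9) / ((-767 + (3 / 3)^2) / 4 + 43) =-13147282 / 7871985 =-1.67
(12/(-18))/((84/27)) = -3/14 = -0.21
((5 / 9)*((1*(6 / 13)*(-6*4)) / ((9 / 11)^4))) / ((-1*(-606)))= -585640 / 25843779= -0.02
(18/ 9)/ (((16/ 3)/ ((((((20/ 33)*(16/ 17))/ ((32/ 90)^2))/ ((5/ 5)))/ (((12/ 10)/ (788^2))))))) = 654901875/ 748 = 875537.27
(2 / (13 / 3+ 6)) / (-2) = -3 / 31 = -0.10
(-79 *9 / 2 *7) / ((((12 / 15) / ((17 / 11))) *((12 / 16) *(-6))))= 47005 / 44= 1068.30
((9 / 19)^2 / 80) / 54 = 3 / 57760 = 0.00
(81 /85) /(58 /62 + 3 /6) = 5022 /7565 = 0.66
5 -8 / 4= 3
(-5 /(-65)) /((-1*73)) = -1 /949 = -0.00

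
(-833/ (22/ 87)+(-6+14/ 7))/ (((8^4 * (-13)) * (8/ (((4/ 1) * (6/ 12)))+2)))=72559/ 7028736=0.01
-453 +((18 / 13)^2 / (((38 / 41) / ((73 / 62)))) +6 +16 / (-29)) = -1284912082 / 2886689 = -445.12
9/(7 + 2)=1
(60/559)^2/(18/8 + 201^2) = 1600/5611221317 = 0.00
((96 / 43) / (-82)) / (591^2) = -0.00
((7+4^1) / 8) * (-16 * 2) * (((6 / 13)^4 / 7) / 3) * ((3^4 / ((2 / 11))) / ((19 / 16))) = -135489024 / 3798613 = -35.67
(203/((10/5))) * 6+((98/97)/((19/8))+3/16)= 609.61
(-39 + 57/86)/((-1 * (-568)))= -3297/48848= -0.07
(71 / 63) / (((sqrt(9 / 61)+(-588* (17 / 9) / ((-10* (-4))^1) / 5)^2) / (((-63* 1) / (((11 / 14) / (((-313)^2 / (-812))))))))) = 3312221592948423750 / 9367703710792339 - 5282059865625000* sqrt(61) / 9367703710792339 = 349.17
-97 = -97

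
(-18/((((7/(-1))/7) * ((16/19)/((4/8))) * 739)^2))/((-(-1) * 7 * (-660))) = 0.00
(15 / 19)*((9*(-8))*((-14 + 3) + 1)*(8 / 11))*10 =864000 / 209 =4133.97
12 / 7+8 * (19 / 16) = 157 / 14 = 11.21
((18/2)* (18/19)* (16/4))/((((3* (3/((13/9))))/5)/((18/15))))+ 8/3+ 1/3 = 681/19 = 35.84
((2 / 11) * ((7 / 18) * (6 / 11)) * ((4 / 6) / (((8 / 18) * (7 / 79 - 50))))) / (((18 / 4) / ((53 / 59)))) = -58618 / 253341693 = -0.00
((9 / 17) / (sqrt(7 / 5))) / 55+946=9 * sqrt(35) / 6545+946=946.01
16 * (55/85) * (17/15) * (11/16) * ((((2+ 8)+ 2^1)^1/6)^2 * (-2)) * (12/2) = -1936/5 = -387.20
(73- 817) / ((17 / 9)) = -6696 / 17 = -393.88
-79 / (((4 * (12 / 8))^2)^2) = -79 / 1296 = -0.06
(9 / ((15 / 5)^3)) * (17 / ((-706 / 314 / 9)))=-22.68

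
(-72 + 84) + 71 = 83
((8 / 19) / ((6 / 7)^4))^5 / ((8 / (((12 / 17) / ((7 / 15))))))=56994475926865715 / 1043709136106943168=0.05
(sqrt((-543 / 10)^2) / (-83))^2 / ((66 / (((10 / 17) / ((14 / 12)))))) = 294849 / 90177010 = 0.00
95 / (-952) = -95 / 952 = -0.10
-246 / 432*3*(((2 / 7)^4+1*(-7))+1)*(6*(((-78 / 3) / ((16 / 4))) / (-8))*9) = 449.22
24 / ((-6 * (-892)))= 1 / 223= 0.00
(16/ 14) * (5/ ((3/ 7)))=13.33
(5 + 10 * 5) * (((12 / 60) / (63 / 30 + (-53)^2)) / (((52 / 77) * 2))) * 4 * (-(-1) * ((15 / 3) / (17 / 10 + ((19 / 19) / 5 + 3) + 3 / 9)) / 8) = 0.00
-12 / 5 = -2.40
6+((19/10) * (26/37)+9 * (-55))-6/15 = -90292/185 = -488.06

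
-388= -388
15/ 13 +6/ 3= 41/ 13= 3.15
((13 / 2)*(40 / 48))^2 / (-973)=-4225 / 140112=-0.03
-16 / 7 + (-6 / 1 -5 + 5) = -58 / 7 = -8.29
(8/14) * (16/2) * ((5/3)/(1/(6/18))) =160/63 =2.54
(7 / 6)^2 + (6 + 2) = 337 / 36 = 9.36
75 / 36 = 25 / 12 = 2.08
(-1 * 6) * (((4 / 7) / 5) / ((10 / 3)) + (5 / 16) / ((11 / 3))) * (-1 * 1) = 11043 / 15400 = 0.72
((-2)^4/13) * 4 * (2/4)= 32/13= 2.46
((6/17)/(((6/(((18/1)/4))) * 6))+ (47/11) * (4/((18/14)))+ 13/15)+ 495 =17139797/33660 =509.20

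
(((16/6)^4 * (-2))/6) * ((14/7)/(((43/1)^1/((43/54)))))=-0.62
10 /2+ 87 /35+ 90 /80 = 2411 /280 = 8.61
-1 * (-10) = 10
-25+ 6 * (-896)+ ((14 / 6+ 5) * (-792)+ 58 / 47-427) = -546834 / 47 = -11634.77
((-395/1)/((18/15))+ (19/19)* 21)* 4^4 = -236672/3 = -78890.67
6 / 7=0.86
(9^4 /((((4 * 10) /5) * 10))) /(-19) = -6561 /1520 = -4.32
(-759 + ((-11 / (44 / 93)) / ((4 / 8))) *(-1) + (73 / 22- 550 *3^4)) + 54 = -497257 / 11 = -45205.18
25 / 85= 5 / 17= 0.29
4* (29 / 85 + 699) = 237776 / 85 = 2797.36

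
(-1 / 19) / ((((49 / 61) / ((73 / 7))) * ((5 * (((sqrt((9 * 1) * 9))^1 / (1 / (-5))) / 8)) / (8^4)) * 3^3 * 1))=145915904 / 39590775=3.69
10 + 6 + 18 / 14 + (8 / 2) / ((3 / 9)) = 205 / 7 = 29.29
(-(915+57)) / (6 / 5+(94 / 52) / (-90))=-2274480 / 2761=-823.79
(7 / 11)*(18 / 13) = 126 / 143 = 0.88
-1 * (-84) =84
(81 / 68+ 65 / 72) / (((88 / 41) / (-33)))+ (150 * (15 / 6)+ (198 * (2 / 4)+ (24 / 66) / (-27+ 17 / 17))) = 206207051 / 466752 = 441.79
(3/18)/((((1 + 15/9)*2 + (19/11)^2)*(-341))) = -11/187178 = -0.00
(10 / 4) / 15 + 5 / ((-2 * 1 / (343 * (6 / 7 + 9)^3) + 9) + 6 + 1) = 3777853 / 7884213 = 0.48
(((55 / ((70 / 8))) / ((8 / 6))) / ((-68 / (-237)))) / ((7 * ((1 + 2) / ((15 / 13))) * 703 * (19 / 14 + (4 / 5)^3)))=4888125 / 7114693222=0.00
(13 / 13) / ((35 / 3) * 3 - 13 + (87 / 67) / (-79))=5293 / 116359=0.05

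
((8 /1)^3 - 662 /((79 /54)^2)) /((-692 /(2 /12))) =-158125 /3239079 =-0.05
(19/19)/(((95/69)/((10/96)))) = 23/304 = 0.08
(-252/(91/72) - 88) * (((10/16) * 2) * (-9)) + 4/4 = 42043/13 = 3234.08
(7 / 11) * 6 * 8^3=21504 / 11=1954.91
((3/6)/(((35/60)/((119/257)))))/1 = 102/257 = 0.40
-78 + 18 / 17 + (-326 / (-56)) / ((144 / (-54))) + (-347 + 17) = -1557945 / 3808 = -409.12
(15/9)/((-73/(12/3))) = -20/219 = -0.09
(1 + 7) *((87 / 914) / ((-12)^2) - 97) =-4255555 / 5484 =-775.99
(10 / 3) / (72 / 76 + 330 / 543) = 17195 / 8022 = 2.14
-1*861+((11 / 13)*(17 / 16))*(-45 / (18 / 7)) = -364721 / 416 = -876.73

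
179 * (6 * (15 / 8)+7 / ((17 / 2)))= 146959 / 68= 2161.16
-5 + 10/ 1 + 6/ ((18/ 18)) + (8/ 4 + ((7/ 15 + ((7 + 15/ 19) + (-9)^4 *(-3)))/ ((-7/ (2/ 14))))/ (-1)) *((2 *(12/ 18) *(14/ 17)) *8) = -355960613/ 101745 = -3498.56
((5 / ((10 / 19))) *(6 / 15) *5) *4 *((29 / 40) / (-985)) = -551 / 9850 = -0.06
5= 5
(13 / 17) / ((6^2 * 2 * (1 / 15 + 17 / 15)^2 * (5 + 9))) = 325 / 616896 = 0.00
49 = 49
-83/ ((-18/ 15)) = 415/ 6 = 69.17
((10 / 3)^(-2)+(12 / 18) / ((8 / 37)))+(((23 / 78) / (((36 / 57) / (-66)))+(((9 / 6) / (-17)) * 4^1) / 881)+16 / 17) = -519851541 / 19470100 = -26.70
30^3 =27000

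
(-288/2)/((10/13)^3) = -39546/125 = -316.37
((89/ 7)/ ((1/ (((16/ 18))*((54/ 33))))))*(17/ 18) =12104/ 693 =17.47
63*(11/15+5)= 361.20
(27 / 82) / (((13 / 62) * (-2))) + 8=7691 / 1066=7.21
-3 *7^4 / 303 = -2401 / 101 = -23.77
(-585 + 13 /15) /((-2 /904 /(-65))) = -51485512 /3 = -17161837.33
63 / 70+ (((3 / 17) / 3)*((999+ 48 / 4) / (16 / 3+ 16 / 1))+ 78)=444381 / 5440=81.69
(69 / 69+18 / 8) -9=-23 / 4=-5.75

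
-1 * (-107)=107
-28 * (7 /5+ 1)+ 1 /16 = -5371 /80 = -67.14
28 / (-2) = -14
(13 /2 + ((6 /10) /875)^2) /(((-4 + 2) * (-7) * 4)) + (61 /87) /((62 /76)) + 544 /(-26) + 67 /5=-492125722728277 /75162018750000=-6.55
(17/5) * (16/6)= 136/15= 9.07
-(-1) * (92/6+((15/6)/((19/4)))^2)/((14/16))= 135248/7581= 17.84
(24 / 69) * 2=16 / 23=0.70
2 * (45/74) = 45/37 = 1.22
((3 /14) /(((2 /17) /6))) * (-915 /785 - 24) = -604503 /2198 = -275.02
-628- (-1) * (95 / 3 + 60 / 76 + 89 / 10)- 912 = -854227 / 570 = -1498.64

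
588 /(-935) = -588 /935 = -0.63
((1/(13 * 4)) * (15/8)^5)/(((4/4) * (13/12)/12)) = 6834375/1384448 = 4.94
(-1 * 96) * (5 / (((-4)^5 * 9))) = 5 / 96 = 0.05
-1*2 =-2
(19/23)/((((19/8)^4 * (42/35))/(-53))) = -542720/473271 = -1.15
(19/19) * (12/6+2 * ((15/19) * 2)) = 98/19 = 5.16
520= 520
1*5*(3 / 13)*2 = 30 / 13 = 2.31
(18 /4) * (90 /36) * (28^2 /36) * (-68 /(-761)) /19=16660 /14459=1.15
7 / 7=1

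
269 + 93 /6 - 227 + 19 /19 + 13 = 143 /2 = 71.50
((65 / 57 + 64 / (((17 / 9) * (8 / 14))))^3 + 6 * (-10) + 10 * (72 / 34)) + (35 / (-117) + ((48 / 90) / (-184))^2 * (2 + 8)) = 6904265730091105736 / 31285302591465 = 220687.20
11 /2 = 5.50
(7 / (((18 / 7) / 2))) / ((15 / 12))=196 / 45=4.36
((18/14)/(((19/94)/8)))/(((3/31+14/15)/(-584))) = -1837918080/63707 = -28849.55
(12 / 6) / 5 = 2 / 5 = 0.40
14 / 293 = 0.05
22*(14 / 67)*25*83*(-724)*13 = -6015209200 / 67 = -89779241.79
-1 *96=-96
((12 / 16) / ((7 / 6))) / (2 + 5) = 0.09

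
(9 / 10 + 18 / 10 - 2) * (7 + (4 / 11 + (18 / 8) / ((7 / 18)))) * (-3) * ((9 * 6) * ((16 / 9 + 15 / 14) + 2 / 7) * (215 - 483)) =96464925 / 77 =1252791.23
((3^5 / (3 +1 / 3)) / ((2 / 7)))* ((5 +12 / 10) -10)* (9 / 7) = -124659 / 100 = -1246.59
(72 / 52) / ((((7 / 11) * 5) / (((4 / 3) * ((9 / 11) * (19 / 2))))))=2052 / 455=4.51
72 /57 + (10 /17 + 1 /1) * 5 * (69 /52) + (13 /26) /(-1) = 189803 /16796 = 11.30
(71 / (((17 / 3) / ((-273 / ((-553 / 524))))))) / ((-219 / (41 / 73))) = -59489196 / 7156847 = -8.31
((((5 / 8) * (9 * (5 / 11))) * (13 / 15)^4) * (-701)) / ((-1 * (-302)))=-20021261 / 5979600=-3.35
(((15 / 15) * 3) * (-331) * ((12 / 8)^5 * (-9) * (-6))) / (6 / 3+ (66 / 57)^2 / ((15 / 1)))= -194886.43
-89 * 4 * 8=-2848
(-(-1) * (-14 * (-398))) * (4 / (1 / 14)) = 312032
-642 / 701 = -0.92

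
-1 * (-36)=36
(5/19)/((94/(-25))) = -125/1786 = -0.07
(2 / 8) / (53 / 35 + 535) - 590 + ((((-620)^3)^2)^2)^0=-44240933 / 75112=-589.00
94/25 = 3.76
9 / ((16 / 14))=63 / 8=7.88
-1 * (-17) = 17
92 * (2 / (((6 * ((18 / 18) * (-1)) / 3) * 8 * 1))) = -23 / 2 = -11.50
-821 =-821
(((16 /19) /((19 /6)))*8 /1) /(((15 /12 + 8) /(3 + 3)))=18432 /13357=1.38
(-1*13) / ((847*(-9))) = 0.00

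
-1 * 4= -4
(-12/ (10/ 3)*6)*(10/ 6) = -36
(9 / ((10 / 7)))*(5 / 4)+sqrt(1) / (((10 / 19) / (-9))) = -369 / 40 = -9.22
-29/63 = -0.46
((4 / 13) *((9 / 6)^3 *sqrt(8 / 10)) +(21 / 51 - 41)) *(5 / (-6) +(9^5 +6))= -40747375 / 17 +637785 *sqrt(5) / 26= -2342053.23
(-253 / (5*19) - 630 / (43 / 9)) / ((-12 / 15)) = 168.15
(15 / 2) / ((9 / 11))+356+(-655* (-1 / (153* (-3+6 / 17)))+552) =148319 / 162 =915.55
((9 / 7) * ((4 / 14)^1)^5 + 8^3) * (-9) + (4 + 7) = -4597.02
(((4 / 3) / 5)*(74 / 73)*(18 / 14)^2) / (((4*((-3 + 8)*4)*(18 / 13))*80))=1443 / 28616000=0.00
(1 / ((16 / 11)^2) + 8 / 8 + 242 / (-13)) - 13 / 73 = -4207987 / 242944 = -17.32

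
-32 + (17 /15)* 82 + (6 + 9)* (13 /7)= 9323 /105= 88.79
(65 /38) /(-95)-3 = -2179 /722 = -3.02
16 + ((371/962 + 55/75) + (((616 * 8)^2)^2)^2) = 5019170217244618159319515901707507/14430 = 347828843883895922336764800000.00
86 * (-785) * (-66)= 4455660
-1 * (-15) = 15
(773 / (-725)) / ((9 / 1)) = -773 / 6525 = -0.12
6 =6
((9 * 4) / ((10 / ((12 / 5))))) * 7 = 1512 / 25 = 60.48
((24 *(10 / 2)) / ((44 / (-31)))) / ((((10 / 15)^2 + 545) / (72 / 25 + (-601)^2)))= -15116382378 / 269995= -55987.64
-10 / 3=-3.33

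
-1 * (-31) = 31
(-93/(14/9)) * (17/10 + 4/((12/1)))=-17019/140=-121.56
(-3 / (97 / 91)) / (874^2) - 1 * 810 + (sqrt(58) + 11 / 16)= -801.70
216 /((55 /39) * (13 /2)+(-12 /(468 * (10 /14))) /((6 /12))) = 84240 /3547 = 23.75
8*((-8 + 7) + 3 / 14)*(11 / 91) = -484 / 637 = -0.76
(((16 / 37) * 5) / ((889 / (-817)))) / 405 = -13072 / 2664333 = -0.00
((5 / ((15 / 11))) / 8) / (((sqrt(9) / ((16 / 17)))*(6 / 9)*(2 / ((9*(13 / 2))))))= 429 / 68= 6.31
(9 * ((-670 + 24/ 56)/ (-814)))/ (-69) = -14061/ 131054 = -0.11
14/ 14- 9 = -8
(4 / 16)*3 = 3 / 4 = 0.75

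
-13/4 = -3.25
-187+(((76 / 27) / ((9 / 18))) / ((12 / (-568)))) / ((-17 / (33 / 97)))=-8088377 / 44523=-181.67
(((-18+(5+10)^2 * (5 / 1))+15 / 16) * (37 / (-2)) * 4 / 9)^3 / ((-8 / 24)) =10450742380242137 / 4608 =2267956245712.27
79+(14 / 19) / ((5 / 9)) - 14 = 6301 / 95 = 66.33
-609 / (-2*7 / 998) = 43413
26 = 26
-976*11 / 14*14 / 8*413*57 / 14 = -2256573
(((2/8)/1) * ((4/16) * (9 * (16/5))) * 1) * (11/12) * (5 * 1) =33/4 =8.25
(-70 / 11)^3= -343000 / 1331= -257.70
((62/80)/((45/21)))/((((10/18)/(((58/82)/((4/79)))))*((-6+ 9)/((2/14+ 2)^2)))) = 639189/45920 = 13.92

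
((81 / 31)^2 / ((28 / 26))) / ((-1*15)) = -28431 / 67270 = -0.42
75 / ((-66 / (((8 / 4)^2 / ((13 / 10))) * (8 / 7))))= -4000 / 1001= -4.00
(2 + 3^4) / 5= 83 / 5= 16.60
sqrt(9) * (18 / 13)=4.15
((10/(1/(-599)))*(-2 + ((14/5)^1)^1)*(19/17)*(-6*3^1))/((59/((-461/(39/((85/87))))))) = -419731280/22243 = -18870.26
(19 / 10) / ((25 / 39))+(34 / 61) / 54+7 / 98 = 4389307 / 1441125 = 3.05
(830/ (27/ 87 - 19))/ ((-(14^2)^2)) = 12035/ 10410736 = 0.00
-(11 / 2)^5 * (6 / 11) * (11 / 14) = -483153 / 224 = -2156.93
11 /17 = 0.65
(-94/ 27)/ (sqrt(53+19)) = -47 * sqrt(2)/ 162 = -0.41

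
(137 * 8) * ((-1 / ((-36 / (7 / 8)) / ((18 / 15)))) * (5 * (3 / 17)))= 28.21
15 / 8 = 1.88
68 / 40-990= -9883 / 10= -988.30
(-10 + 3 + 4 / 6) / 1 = -19 / 3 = -6.33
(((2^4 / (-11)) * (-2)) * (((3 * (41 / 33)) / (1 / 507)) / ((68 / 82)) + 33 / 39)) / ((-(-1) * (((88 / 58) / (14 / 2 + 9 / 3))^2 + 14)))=1864258997000 / 3942077997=472.91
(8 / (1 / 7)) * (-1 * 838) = -46928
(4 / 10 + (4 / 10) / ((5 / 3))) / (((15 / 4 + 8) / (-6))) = -384 / 1175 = -0.33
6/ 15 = 0.40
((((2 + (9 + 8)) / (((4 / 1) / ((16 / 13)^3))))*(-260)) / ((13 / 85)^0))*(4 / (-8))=194560 / 169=1151.24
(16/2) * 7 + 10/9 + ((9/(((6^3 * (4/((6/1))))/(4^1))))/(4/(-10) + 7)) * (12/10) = 11317/198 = 57.16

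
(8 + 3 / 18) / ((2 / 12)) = 49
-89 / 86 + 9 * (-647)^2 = 324003277 / 86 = 3767479.97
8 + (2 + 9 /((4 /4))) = 19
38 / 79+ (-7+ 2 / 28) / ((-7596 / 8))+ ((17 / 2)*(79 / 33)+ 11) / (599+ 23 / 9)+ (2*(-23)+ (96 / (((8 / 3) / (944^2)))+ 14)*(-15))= -60190646391662678191 / 125080908876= -481213695.46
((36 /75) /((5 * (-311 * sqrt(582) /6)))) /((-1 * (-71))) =-12 * sqrt(582) /267732125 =-0.00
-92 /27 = -3.41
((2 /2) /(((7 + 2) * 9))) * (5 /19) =5 /1539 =0.00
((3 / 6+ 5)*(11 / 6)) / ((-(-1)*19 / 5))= 605 / 228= 2.65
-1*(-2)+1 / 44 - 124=-5367 / 44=-121.98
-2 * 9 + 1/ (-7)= -127/ 7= -18.14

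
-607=-607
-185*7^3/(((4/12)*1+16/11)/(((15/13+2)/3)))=-28618205/767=-37311.87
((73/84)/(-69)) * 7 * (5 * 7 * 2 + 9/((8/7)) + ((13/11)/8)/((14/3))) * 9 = -7006613/113344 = -61.82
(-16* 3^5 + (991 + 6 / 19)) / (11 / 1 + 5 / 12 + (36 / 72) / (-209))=-7264884 / 28627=-253.78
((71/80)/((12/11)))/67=0.01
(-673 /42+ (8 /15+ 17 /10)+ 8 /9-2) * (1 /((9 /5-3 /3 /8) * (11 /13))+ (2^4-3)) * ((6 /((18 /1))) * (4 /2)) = -4515628 /33165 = -136.16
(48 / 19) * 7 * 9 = 3024 / 19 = 159.16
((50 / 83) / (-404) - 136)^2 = 5199316600401 / 281098756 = 18496.41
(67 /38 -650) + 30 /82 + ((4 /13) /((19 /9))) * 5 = -13107219 /20254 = -647.14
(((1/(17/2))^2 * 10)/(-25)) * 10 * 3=-48/289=-0.17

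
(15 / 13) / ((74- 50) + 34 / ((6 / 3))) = 15 / 533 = 0.03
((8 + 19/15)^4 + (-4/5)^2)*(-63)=-2613334087/5625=-464592.73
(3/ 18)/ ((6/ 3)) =1/ 12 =0.08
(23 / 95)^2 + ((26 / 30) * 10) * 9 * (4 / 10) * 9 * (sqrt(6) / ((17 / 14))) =566.50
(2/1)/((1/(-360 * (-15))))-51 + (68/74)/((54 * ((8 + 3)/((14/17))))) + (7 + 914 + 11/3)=128281937/10989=11673.67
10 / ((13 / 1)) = 10 / 13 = 0.77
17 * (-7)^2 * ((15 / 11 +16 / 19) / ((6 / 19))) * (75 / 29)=9600325 / 638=15047.53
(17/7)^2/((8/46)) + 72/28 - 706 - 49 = -140829/196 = -718.52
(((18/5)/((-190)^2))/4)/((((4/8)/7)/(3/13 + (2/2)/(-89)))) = 8001/104419250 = 0.00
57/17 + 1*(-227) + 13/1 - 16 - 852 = -18337/17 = -1078.65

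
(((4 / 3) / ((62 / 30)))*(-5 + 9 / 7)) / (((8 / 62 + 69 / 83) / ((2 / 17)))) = -86320 / 294049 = -0.29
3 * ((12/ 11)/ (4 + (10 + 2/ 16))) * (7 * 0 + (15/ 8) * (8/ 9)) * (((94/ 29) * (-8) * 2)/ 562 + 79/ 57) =96145120/ 192454933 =0.50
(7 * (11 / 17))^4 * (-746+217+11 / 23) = -222448.80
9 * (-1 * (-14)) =126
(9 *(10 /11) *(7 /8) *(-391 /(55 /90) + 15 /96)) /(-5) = 14185143 /15488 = 915.88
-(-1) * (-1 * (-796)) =796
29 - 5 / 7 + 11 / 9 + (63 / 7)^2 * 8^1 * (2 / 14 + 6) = 4010.08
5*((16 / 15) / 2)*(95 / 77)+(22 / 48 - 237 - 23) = -157851 / 616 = -256.25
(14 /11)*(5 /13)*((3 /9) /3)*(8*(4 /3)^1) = 2240 /3861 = 0.58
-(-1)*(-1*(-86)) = 86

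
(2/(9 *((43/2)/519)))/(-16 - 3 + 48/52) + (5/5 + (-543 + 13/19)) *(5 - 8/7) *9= -75766111793/4031895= -18791.69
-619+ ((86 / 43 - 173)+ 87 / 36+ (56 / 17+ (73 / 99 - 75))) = -5779771 / 6732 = -858.55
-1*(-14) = 14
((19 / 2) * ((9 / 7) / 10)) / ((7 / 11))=1881 / 980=1.92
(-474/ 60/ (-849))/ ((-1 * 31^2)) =-79/ 8158890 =-0.00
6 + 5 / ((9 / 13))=119 / 9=13.22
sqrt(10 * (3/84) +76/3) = sqrt(45318)/42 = 5.07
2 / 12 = 1 / 6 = 0.17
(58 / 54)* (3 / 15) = 29 / 135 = 0.21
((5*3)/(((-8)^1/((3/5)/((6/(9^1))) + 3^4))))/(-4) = 2457/64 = 38.39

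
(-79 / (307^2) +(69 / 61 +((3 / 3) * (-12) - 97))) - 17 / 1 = -717899452 / 5749189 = -124.87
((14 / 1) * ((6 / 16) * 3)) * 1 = 63 / 4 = 15.75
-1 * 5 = -5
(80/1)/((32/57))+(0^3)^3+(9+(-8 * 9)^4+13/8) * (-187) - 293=-40203305675/8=-5025413209.38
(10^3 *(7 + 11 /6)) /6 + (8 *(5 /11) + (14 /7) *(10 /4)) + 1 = 146704 /99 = 1481.86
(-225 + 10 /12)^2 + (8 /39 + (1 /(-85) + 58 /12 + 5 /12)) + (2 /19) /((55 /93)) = 208916007337 /4157010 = 50256.32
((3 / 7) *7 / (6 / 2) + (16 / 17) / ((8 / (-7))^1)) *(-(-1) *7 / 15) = 7 / 85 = 0.08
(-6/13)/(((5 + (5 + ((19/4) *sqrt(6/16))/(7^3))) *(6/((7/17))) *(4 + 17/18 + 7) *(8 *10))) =-237180384/71553129149255 + 410571 *sqrt(6)/357765645746275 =-0.00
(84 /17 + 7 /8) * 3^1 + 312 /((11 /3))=153399 /1496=102.54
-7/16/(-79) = 7/1264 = 0.01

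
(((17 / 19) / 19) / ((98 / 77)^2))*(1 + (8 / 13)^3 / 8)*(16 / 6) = 69938 / 876603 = 0.08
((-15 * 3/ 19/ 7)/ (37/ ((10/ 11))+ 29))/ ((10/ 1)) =-45/ 92701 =-0.00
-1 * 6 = -6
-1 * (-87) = 87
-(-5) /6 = 0.83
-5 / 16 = -0.31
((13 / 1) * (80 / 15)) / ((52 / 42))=56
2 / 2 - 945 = -944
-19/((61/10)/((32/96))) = -190/183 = -1.04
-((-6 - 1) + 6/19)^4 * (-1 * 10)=2601446410/130321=19961.84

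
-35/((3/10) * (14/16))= -400/3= -133.33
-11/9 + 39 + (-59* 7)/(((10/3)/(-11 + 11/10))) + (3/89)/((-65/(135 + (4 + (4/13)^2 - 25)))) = 222496169537/175979700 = 1264.33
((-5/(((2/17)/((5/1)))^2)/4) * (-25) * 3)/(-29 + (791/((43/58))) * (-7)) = -22.59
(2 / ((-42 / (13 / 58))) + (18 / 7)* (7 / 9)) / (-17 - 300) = -2423 / 386106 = -0.01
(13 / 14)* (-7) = -13 / 2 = -6.50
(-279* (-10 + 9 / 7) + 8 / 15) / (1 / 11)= 26750.01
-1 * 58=-58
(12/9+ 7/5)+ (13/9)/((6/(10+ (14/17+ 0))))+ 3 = 8.34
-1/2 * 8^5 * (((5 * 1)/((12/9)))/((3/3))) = -61440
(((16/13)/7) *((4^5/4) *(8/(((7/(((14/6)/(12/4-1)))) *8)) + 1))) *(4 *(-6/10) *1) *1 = -8192/65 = -126.03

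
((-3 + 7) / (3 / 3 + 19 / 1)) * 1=1 / 5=0.20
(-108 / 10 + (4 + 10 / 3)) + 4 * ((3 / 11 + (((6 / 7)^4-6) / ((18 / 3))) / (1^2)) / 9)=-4456756 / 1188495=-3.75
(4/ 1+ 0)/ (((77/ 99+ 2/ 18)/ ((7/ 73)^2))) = 0.04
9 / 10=0.90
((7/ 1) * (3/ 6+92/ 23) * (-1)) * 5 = -315/ 2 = -157.50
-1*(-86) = 86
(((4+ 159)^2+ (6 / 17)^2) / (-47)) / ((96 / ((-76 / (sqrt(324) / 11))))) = 1604801693 / 5867856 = 273.49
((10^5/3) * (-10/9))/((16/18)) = -125000/3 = -41666.67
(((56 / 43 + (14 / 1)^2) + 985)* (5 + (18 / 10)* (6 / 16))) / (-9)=-11540453 / 15480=-745.51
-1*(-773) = 773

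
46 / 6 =23 / 3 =7.67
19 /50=0.38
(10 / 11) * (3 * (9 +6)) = 450 / 11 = 40.91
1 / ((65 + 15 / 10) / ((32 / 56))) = 8 / 931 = 0.01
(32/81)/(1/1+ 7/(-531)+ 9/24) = 15104/52065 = 0.29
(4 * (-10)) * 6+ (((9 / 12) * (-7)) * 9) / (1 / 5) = -1905 / 4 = -476.25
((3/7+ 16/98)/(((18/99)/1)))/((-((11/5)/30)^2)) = -326250/539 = -605.29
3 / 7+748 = 5239 / 7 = 748.43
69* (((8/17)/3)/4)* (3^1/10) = 69/85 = 0.81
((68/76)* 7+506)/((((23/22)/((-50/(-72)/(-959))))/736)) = -42825200/163989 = -261.15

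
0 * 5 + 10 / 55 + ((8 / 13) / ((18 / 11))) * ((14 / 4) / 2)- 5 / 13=586 / 1287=0.46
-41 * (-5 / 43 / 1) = 205 / 43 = 4.77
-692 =-692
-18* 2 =-36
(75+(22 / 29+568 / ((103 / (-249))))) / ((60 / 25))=-19376185 / 35844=-540.57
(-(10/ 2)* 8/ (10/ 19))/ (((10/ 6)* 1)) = -228/ 5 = -45.60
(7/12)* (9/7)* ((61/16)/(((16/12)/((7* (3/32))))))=11529/8192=1.41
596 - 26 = 570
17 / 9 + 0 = 17 / 9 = 1.89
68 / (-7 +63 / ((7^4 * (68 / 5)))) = -1586032 / 163223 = -9.72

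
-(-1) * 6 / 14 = 3 / 7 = 0.43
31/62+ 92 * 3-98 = 357/2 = 178.50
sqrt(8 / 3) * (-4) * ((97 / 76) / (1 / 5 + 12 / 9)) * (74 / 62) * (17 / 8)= -305065 * sqrt(6) / 54188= -13.79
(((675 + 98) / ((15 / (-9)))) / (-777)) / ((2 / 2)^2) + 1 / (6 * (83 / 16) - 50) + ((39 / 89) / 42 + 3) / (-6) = 8811499 / 208842060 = 0.04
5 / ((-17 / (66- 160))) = 27.65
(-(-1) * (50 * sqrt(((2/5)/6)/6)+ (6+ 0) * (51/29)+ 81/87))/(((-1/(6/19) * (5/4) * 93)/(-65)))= 520 * sqrt(10)/1767+ 34632/17081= 2.96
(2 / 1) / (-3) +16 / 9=10 / 9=1.11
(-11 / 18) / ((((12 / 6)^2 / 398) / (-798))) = 291137 / 6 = 48522.83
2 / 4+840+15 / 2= 848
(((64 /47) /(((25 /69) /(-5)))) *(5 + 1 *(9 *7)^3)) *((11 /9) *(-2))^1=8097683968 /705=11486076.55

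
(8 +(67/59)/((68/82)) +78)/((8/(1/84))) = 58421/449344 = 0.13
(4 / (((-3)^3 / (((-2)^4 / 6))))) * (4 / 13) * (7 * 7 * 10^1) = -62720 / 1053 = -59.56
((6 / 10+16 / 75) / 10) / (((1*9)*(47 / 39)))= 793 / 105750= 0.01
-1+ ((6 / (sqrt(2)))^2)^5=1889567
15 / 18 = 5 / 6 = 0.83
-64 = -64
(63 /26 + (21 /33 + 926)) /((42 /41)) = 10894151 /12012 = 906.94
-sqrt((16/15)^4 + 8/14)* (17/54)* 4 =-68* sqrt(1157191)/42525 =-1.72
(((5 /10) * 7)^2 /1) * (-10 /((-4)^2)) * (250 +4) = -31115 /16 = -1944.69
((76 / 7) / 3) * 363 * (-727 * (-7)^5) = 16051866292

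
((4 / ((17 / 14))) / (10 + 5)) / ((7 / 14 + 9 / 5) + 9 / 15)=112 / 1479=0.08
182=182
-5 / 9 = -0.56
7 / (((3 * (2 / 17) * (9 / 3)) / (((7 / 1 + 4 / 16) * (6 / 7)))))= 493 / 12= 41.08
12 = 12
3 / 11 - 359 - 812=-12878 / 11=-1170.73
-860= -860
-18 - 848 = -866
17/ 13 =1.31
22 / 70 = 11 / 35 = 0.31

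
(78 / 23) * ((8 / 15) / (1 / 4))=832 / 115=7.23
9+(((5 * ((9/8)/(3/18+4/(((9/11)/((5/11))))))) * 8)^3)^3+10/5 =150094635302527639731305273/502592611936843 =298640751450.98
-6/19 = -0.32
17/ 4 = 4.25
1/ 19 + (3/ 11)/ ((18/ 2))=52/ 627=0.08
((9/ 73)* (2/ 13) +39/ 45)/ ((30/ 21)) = 88249/ 142350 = 0.62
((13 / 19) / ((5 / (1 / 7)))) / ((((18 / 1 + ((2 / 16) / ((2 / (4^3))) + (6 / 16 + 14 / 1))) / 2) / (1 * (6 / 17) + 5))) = 0.01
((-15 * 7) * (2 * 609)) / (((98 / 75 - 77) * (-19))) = -1370250 / 15409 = -88.93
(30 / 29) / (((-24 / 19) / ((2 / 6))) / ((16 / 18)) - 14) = -570 / 10063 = -0.06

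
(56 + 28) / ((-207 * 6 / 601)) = -8414 / 207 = -40.65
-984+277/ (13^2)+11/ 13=-165876/ 169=-981.51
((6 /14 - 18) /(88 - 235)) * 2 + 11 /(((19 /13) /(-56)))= -2745186 /6517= -421.23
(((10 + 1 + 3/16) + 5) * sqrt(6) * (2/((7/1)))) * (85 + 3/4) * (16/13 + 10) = 10910.16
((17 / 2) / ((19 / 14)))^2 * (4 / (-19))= -8.26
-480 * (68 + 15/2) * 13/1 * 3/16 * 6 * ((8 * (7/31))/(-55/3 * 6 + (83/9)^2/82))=197138279520/22435661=8786.83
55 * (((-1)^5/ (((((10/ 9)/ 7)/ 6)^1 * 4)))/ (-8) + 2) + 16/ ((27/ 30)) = 55511/ 288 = 192.75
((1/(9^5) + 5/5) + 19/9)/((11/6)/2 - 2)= -734836/255879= -2.87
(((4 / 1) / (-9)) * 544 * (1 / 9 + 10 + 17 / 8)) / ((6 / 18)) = -239632 / 27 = -8875.26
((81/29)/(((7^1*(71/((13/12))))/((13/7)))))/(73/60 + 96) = 68445/588497203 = 0.00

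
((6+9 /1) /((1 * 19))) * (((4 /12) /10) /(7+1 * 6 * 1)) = 1 /494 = 0.00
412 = 412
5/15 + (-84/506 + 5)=3922/759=5.17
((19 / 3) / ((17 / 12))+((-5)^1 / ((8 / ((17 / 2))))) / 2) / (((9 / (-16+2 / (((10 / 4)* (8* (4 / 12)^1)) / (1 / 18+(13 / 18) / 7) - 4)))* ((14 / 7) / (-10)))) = 166145 / 10336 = 16.07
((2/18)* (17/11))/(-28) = -0.01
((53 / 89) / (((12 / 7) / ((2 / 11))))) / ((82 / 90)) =5565 / 80278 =0.07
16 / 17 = 0.94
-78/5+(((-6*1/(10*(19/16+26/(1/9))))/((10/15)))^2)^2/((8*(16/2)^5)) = -125118480931742057439/8020415444342440000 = -15.60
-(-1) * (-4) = -4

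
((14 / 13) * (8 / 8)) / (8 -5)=14 / 39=0.36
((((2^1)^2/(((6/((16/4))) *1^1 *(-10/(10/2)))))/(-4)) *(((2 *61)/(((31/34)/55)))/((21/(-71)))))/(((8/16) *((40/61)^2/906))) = -455057637287/13020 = -34950663.39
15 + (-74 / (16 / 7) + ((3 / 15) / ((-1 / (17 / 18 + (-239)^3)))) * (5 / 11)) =982924339 / 792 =1241066.08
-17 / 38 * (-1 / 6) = 17 / 228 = 0.07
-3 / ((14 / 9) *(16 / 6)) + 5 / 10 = -25 / 112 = -0.22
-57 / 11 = -5.18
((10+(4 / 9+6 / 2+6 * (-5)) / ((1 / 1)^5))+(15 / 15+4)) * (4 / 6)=-208 / 27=-7.70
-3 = -3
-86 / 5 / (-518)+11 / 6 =14503 / 7770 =1.87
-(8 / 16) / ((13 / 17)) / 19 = -0.03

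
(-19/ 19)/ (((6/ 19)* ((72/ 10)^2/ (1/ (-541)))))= 475/ 4206816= 0.00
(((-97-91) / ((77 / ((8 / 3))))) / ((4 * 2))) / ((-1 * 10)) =94 / 1155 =0.08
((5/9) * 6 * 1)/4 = 5/6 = 0.83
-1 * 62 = -62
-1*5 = -5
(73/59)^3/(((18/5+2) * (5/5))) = 1945085/5750612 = 0.34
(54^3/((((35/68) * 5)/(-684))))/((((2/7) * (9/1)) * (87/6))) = -1122446.83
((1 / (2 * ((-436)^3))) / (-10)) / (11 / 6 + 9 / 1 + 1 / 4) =3 / 55116434240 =0.00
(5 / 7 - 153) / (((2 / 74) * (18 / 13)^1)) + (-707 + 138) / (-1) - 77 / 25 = -5518001 / 1575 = -3503.49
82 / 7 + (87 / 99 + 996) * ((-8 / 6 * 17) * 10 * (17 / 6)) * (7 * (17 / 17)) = -9317063986 / 2079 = -4481512.26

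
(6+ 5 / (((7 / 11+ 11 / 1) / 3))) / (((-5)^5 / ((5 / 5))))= -933 / 400000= -0.00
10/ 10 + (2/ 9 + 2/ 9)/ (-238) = 1069/ 1071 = 1.00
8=8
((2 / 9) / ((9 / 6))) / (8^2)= 0.00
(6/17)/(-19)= -6/323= -0.02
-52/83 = -0.63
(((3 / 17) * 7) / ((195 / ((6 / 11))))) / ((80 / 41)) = 861 / 486200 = 0.00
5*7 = 35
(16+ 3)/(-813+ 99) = -19/714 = -0.03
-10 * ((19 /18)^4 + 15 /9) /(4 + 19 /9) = -305281 /64152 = -4.76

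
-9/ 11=-0.82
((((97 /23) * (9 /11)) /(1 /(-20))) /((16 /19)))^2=6716.06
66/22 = 3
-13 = -13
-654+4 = -650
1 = 1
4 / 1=4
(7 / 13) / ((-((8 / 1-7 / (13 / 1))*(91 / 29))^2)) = -841 / 856219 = -0.00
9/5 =1.80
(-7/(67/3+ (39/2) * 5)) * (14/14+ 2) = -126/719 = -0.18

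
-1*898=-898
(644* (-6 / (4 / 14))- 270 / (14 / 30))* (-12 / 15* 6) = 2369232 / 35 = 67692.34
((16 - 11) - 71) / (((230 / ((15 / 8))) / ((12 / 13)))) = -297 / 598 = -0.50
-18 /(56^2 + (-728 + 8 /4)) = -0.01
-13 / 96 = -0.14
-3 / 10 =-0.30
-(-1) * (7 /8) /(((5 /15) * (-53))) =-21 /424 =-0.05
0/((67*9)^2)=0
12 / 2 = 6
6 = 6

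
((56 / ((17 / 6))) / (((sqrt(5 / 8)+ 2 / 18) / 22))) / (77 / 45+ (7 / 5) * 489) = -855360 / 7444147+ 1924560 * sqrt(10) / 7444147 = 0.70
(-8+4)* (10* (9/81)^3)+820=597740/729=819.95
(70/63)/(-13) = -10/117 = -0.09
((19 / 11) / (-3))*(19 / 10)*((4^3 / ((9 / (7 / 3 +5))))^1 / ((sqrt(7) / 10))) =-215.62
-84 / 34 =-42 / 17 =-2.47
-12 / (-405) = 4 / 135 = 0.03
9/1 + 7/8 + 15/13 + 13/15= 18557/1560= 11.90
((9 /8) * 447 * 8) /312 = 1341 /104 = 12.89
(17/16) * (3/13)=51/208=0.25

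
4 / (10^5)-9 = -224999 / 25000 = -9.00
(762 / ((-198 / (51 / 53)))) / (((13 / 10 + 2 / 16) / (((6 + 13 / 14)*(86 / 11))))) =-360207560 / 2558787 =-140.77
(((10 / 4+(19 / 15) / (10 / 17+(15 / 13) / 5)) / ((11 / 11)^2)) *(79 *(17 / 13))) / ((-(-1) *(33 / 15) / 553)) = 105081.11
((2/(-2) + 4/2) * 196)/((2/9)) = 882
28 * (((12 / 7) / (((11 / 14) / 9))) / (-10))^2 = 326592 / 3025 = 107.96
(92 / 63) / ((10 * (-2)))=-23 / 315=-0.07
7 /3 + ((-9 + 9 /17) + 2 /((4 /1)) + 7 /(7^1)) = -473 /102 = -4.64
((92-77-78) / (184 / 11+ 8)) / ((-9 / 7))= 539 / 272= 1.98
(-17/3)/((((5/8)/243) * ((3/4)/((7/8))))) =-12852/5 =-2570.40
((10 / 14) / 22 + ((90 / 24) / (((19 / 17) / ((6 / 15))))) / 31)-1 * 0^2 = 3436 / 45353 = 0.08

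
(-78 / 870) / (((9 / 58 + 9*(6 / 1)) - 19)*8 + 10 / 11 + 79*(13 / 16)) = -2288 / 8838545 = -0.00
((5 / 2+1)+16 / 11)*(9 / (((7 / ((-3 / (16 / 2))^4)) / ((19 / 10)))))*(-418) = -28685421 / 286720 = -100.05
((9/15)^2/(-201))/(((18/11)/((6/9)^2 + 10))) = -517/45225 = -0.01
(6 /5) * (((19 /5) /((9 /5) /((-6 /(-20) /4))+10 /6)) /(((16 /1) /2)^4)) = 171 /3942400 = 0.00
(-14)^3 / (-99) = 2744 / 99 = 27.72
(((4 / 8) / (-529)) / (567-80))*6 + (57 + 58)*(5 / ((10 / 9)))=517.50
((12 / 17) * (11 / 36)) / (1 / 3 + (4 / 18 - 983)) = -0.00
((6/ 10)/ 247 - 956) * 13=-1180657/ 95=-12427.97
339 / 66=113 / 22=5.14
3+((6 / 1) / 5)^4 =3171 / 625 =5.07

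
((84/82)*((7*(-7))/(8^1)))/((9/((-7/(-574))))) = -343/40344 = -0.01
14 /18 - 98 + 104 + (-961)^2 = 923527.78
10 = 10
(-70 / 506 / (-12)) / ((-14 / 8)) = -5 / 759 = -0.01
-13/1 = -13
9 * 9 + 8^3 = 593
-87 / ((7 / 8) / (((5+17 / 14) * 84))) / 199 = -363312 / 1393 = -260.81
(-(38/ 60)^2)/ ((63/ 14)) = -361/ 4050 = -0.09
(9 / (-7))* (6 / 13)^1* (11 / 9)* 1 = -66 / 91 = -0.73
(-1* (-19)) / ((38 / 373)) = 373 / 2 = 186.50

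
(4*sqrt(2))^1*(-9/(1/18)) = -648*sqrt(2) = -916.41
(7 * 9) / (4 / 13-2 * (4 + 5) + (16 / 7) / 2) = -1911 / 502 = -3.81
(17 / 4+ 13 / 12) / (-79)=-16 / 237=-0.07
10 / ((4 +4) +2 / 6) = 6 / 5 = 1.20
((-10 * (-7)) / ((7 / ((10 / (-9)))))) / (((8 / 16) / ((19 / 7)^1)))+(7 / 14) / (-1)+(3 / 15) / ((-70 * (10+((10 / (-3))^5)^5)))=-273678571428339542745837441109 / 4499999999996187201257506500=-60.82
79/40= 1.98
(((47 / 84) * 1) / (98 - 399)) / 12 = -47 / 303408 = -0.00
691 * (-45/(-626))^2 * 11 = 15392025/391876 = 39.28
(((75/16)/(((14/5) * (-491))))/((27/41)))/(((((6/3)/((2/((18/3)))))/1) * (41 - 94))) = 5125/314774208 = 0.00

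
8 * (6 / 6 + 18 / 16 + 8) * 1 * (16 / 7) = 1296 / 7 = 185.14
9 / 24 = 3 / 8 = 0.38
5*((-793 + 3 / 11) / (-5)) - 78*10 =140 / 11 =12.73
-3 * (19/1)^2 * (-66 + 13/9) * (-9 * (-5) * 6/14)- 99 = 1348236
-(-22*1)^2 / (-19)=484 / 19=25.47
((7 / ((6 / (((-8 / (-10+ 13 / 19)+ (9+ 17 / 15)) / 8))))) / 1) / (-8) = -532 / 2655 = -0.20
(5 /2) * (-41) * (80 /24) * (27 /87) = -3075 /29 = -106.03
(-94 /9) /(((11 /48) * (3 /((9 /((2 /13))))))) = -9776 /11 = -888.73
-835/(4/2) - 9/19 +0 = -15883/38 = -417.97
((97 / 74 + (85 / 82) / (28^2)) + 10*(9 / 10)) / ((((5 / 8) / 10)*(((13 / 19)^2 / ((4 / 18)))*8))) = 2951658379 / 301494648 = 9.79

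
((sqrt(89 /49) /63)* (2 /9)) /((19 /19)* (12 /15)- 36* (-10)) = 5* sqrt(89) /3580038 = 0.00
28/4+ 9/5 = 44/5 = 8.80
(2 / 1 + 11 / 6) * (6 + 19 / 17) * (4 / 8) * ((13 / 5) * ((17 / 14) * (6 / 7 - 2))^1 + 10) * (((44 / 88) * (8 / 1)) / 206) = 726363 / 428995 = 1.69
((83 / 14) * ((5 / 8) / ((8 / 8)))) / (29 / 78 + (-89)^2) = 16185 / 34600552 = 0.00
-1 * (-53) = 53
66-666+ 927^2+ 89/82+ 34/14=858732.51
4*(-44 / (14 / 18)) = -1584 / 7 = -226.29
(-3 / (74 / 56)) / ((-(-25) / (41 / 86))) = -1722 / 39775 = -0.04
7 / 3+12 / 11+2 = 179 / 33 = 5.42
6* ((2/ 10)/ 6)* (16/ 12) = 4/ 15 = 0.27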